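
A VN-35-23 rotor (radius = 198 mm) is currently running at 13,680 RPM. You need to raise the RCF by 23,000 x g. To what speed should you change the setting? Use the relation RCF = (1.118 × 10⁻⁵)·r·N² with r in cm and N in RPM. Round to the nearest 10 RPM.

17060 RPM

r = 198 mm = 19.8 cm
Current RCF = 1.118 × 10⁻⁵ × 19.8 × (13680)² = 1.118 × 10⁻⁵ × 19.8 × 187,142,400 ≈ 41,426.6 × g
Target RCF = 41,426.6 + 23,000 = 64,426.6 × g
N² = 64,426.6 / (22.1364 × 10⁻⁵) = 291,043,711
N ≈ √291,043,711 ≈ 17,060.0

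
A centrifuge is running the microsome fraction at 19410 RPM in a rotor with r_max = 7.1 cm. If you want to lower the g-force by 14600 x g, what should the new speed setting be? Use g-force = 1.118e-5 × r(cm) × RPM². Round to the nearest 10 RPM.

N₂ ≈ 13890 RPM

Current RCF = 1.118 × 10⁻⁵ × 7.1 × (19410)² = 1.118 × 10⁻⁵ × 7.1 × 376,748,100 ≈ 29,905.5 × g
Target RCF = 29,905.5 − 14,600 = 15,305.5 × g
N² = 15,305.5 / (7.9378 × 10⁻⁵) = 192,817,909
N ≈ √192,817,909 ≈ 13,885.9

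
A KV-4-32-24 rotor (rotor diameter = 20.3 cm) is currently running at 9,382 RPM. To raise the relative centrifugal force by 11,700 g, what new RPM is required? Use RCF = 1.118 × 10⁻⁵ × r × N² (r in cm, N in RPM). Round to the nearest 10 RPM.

13820 RPM

r = 20.3 / 2 = 10.15 cm
Current RCF = 1.118 × 10⁻⁵ × 10.15 × (9382)² = 1.118 × 10⁻⁵ × 10.15 × 88,021,924 ≈ 9,988.5 × g
Target RCF = 9,988.5 + 11,700 = 21,688.5 × g
N² = 21,688.5 / (11.3477 × 10⁻⁵) = 191,126,836
N ≈ √191,126,836 ≈ 13,824.9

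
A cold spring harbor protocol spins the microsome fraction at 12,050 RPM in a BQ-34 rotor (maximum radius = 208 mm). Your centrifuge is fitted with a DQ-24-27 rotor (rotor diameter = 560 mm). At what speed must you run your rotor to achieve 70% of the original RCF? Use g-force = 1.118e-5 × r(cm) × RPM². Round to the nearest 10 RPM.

Original rotor: r = 208 mm = 20.8 cm
RCF_original = 1.118 × 10⁻⁵ × 20.8 × (12050)² = 1.118 × 10⁻⁵ × 20.8 × 145,202,500 ≈ 33,766 × g
Target RCF = 0.7 × 33,766 ≈ 23,636.2 × g
Your rotor: r = 560 mm / 2 = 280 mm = 28 cm
23,636.2 = 1.118 × 10⁻⁵ × 28 × N²
N² = 23,636.2 / (31.304 × 10⁻⁵) = 75,505,367
N ≈ √75,505,367 ≈ 8,689.4

≈ 8690 RPM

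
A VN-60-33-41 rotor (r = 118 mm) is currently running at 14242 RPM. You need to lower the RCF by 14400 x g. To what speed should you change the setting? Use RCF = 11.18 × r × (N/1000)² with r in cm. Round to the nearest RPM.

r = 118 mm = 11.8 cm
Current RCF = 11.18 × 11.8 × (14.242)² = 11.18 × 11.8 × 202.834564 ≈ 26,758.7 × g
Target RCF = 26,758.7 − 14,400 = 12,358.7 × g
(N/1000)² = 12,358.7 / 131.924 = 93.68045
N = 1000 × √93.68045 ≈ 9,678.9

≈ 9679 RPM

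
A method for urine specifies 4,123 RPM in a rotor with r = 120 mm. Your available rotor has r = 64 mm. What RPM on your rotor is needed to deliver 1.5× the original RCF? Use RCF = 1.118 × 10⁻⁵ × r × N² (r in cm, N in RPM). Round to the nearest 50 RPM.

≈ 6900 RPM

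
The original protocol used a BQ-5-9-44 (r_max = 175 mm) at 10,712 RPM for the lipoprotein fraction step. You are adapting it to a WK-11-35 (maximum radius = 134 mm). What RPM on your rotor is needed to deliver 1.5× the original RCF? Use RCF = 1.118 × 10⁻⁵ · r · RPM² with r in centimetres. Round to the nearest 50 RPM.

≈ 15000 RPM

Original rotor: r = 175 mm = 17.5 cm
RCF_original = 1.118 × 10⁻⁵ × 17.5 × (10712)² = 1.118 × 10⁻⁵ × 17.5 × 114,746,944 ≈ 22,450.2 × g
Target RCF = 1.5 × 22,450.2 ≈ 33,675.3 × g
Your rotor: r = 134 mm = 13.4 cm
33,675.3 = 1.118 × 10⁻⁵ × 13.4 × N²
N² = 33,675.3 / (14.9812 × 10⁻⁵) = 224,783,729
N ≈ √224,783,729 ≈ 14,992.8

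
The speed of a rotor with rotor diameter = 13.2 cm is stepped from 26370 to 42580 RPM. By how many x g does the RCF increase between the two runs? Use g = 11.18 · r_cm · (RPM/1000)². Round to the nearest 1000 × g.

r = 13.2 / 2 = 6.6 cm
RCF₁ = 11.18 × 6.6 × (26.37)² = 11.18 × 6.6 × 695.3769 ≈ 51,310.5 × g
RCF₂ = 11.18 × 6.6 × (42.58)² = 11.18 × 6.6 × 1,813.0564 ≈ 133,781.8 × g
Increase = 133,781.8 − 51,310.5 = 82,471.3

82000 x g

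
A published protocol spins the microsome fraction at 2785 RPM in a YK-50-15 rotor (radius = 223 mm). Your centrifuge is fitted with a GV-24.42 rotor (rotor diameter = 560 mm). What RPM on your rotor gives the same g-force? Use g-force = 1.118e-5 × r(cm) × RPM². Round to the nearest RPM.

≈ 2485 RPM

Original rotor: r = 223 mm = 22.3 cm
RCF = 1.118 × 10⁻⁵ × r × N²
RCF_original = 1.118 × 10⁻⁵ × 22.3 × (2785)² = 1.118 × 10⁻⁵ × 22.3 × 7,756,225 ≈ 1,933.7 × g
Your rotor: r = 560 mm / 2 = 280 mm = 28 cm
1,933.7 = 1.118 × 10⁻⁵ × 28 × N²
N² = 1,933.7 / (31.304 × 10⁻⁵) = 6,177,166
N ≈ √6,177,166 ≈ 2,485.4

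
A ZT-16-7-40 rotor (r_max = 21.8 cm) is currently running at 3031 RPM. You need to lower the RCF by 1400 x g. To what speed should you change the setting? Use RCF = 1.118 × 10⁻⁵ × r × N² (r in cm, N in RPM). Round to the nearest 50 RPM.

N₂ ≈ 1850 RPM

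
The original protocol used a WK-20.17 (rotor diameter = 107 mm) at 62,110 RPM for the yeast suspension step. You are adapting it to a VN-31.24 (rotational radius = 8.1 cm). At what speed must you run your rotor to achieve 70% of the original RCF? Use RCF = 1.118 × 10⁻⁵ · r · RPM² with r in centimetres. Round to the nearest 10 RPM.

Original rotor: r = 107 mm / 2 = 53.5 mm = 5.35 cm
RCF_original = 1.118 × 10⁻⁵ × 5.35 × (62110)² = 1.118 × 10⁻⁵ × 5.35 × 3,857,652,100 ≈ 230,737.7 × g
Target RCF = 0.7 × 230,737.7 ≈ 161,516.4 × g
161,516.4 = 1.118 × 10⁻⁵ × 8.1 × N²
N² = 161,516.4 / (9.0558 × 10⁻⁵) = 1,783,568,542
N ≈ √1,783,568,542 ≈ 42,232.3

≈ 42230 RPM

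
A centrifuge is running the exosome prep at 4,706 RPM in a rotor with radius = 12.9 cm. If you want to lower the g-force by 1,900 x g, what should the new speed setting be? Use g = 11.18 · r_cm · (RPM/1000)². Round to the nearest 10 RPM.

Current RCF = 11.18 × 12.9 × (4.706)² = 11.18 × 12.9 × 22.146436 ≈ 3,194 × g
Target RCF = 3,194 − 1,900 = 1,294 × g
(N/1000)² = 1,294 / 144.222 = 8.972279
N = 1000 × √8.972279 ≈ 2,995.4

N₂ ≈ 3000 RPM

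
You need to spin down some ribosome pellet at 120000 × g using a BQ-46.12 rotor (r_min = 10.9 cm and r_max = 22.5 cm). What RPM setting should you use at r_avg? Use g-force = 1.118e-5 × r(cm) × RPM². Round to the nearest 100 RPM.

r_avg = (10.9 + 22.5) / 2 = 16.7 cm
120,000 = 1.118 × 10⁻⁵ × 16.7 × N²
N² = 120,000 / (18.6706 × 10⁻⁵) = 642,721,712
N ≈ √642,721,712 ≈ 25,352.0

≈ 25400 RPM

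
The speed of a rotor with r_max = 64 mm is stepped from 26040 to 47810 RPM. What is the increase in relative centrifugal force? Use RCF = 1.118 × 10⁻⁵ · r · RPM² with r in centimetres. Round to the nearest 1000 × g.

≈ 115000 ×g

r = 64 mm = 6.4 cm
RCF₁ = 1.118 × 10⁻⁵ × 6.4 × (26040)² = 1.118 × 10⁻⁵ × 6.4 × 678,081,600 ≈ 48,518.1 × g
RCF₂ = 1.118 × 10⁻⁵ × 6.4 × (47810)² = 1.118 × 10⁻⁵ × 6.4 × 2,285,796,100 ≈ 163,553.3 × g
Increase = 163,553.3 − 48,518.1 = 115,035.2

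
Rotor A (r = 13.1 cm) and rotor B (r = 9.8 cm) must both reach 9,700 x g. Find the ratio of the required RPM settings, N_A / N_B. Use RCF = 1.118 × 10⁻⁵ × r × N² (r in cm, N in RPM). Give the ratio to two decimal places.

0.86

At fixed RCF, N ∝ 1/√r, so N_A/N_B = √(r_B/r_A) = √(9.8/13.1) = √0.748092 = 0.8649.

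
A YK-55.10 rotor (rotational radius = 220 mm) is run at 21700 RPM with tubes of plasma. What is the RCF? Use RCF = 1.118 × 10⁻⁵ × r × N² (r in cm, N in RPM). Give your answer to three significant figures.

r = 220 mm = 22.0 cm
RCF = 1.118 × 10⁻⁵ × 22 × (21700)² = 1.118 × 10⁻⁵ × 22 × 470,890,000 ≈ 115,820.1 × g

RCF ≈ 116000 ×g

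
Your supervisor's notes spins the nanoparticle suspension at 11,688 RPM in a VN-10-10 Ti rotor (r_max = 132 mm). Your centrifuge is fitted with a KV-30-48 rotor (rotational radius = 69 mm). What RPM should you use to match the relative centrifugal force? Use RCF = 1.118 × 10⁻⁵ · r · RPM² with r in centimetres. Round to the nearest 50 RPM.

Original rotor: r = 132 mm = 13.2 cm
RCF = 1.118 × 10⁻⁵ × r × N²
RCF_original = 1.118 × 10⁻⁵ × 13.2 × (11688)² = 1.118 × 10⁻⁵ × 13.2 × 136,609,344 ≈ 20,160.3 × g
Your rotor: r = 69 mm = 6.9 cm
20,160.3 = 1.118 × 10⁻⁵ × 6.9 × N²
N² = 20,160.3 / (7.7142 × 10⁻⁵) = 261,340,126
N ≈ √261,340,126 ≈ 16,166.0

≈ 16150 RPM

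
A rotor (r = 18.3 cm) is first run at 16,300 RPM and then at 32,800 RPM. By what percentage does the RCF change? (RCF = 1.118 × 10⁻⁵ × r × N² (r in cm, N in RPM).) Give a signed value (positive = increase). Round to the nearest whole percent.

RCF ∝ N², so the ratio is (32800/16300)² = (2.012270)² = 4.0492.
Change = 4.0492 − 1 = +3.0492 → +304.9%.

+305%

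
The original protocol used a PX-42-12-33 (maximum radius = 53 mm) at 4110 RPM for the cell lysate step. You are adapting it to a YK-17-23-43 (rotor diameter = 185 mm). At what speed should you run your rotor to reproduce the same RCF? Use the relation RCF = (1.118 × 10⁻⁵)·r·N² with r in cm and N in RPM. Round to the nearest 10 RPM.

≈ 3110 RPM

Original rotor: r = 53 mm = 5.3 cm
RCF_original = 1.118 × 10⁻⁵ × 5.3 × (4110)² = 1.118 × 10⁻⁵ × 5.3 × 16,892,100 ≈ 1,000.9 × g
Your rotor: r = 185 mm / 2 = 92.5 mm = 9.25 cm
1,000.9 = 1.118 × 10⁻⁵ × 9.25 × N²
N² = 1,000.9 / (10.3415 × 10⁻⁵) = 9,678,480
N ≈ √9,678,480 ≈ 3,111.0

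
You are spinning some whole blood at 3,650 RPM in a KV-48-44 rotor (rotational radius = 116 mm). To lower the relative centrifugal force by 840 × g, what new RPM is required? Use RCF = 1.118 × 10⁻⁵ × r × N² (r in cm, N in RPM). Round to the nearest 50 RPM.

2600 RPM

r = 116 mm = 11.6 cm
Current RCF = 1.118 × 10⁻⁵ × 11.6 × (3650)² = 1.118 × 10⁻⁵ × 11.6 × 13,322,500 ≈ 1,727.8 × g
Target RCF = 1,727.8 − 840 = 887.8 × g
N² = 887.8 / (12.9688 × 10⁻⁵) = 6,845,660
N ≈ √6,845,660 ≈ 2,616.4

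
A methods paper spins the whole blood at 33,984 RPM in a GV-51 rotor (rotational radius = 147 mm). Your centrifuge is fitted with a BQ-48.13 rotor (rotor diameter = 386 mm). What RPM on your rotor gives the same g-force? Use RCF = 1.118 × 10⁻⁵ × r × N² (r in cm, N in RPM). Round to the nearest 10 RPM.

≈ 29660 RPM

Original rotor: r = 147 mm = 14.7 cm
RCF = 1.118 × 10⁻⁵ × r × N²
RCF_original = 1.118 × 10⁻⁵ × 14.7 × (33984)² = 1.118 × 10⁻⁵ × 14.7 × 1,154,912,256 ≈ 189,805.2 × g
Your rotor: r = 386 mm / 2 = 193 mm = 19.3 cm
189,805.2 = 1.118 × 10⁻⁵ × 19.3 × N²
N² = 189,805.2 / (21.5774 × 10⁻⁵) = 879,648,150
N ≈ √879,648,150 ≈ 29,658.9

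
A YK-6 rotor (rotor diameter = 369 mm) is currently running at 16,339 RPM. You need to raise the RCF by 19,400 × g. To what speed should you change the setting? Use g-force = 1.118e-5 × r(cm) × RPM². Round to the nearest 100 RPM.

r = 369 mm / 2 = 184.5 mm = 18.45 cm
Current RCF = 1.118 × 10⁻⁵ × 18.45 × (16339)² = 1.118 × 10⁻⁵ × 18.45 × 266,962,921 ≈ 55,066.7 × g
Target RCF = 55,066.7 + 19,400 = 74,466.7 × g
N² = 74,466.7 / (20.6271 × 10⁻⁵) = 361,013,909
N ≈ √361,013,909 ≈ 19,000.4

N₂ ≈ 19000 RPM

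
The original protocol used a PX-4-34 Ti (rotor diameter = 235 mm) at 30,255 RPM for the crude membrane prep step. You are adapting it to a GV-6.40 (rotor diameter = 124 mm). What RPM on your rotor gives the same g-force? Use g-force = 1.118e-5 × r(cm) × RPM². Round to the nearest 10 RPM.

Original rotor: r = 235 mm / 2 = 117.5 mm = 11.75 cm
RCF_original = 1.118 × 10⁻⁵ × 11.75 × (30255)² = 1.118 × 10⁻⁵ × 11.75 × 915,365,025 ≈ 120,246.9 × g
Your rotor: r = 124 mm / 2 = 62 mm = 6.2 cm
120,246.9 = 1.118 × 10⁻⁵ × 6.2 × N²
N² = 120,246.9 / (6.9316 × 10⁻⁵) = 1,734,763,979
N ≈ √1,734,763,979 ≈ 41,650.5

41650 RPM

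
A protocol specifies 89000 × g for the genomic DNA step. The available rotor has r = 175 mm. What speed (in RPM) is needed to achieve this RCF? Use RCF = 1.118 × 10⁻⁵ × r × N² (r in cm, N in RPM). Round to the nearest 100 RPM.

≈ 21300 RPM

r = 175 mm = 17.5 cm
RCF = 1.118 × 10⁻⁵ × r × N²
89,000 = 1.118 × 10⁻⁵ × 17.5 × N²
N² = 89,000 / (19.565 × 10⁻⁵) = 454,893,943
N ≈ √454,893,943 ≈ 21,328.2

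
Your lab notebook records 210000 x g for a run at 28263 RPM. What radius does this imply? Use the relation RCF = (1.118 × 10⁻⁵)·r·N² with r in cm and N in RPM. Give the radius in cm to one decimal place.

23.5 cm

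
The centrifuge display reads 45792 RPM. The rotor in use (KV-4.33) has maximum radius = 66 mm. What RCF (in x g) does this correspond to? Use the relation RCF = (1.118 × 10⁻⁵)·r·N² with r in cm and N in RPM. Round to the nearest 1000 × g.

r = 66 mm = 6.6 cm
RCF = 1.118 × 10⁻⁵ × r × N²
RCF = 1.118 × 10⁻⁵ × 6.6 × (45792)² = 1.118 × 10⁻⁵ × 6.6 × 2,096,907,264 ≈ 154,726.6 × g

≈ 155000 x g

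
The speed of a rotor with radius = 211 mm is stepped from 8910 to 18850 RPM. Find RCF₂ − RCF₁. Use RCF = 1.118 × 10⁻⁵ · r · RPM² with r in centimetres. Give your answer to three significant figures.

65100 ×g

r = 211 mm = 21.1 cm
RCF₁ = 1.118 × 10⁻⁵ × 21.1 × (8910)² = 1.118 × 10⁻⁵ × 21.1 × 79,388,100 ≈ 18,727.5 × g
RCF₂ = 1.118 × 10⁻⁵ × 21.1 × (18850)² = 1.118 × 10⁻⁵ × 21.1 × 355,322,500 ≈ 83,819.9 × g
Increase = 83,819.9 − 18,727.5 = 65,092.4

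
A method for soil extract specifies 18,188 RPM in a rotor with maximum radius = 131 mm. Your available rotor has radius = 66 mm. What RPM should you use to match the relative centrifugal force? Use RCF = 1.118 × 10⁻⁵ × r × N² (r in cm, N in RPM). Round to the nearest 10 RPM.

25620 RPM

Original rotor: r = 131 mm = 13.1 cm
RCF_original = 1.118 × 10⁻⁵ × 13.1 × (18188)² = 1.118 × 10⁻⁵ × 13.1 × 330,803,344 ≈ 48,448.8 × g
Your rotor: r = 66 mm = 6.6 cm
48,448.8 = 1.118 × 10⁻⁵ × 6.6 × N²
N² = 48,448.8 / (7.3788 × 10⁻⁵) = 656,594,568
N ≈ √656,594,568 ≈ 25,624.1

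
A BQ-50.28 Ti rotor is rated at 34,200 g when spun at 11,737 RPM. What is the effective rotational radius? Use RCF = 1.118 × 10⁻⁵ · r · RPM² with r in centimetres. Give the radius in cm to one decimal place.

22.2 cm

34200 = 1.118 × 10⁻⁵ × r × (11737)²
r = 34200 / (1.118 × 10⁻⁵ × 137,757,169) = 34200 / 1540.125 ≈ 22.206 cm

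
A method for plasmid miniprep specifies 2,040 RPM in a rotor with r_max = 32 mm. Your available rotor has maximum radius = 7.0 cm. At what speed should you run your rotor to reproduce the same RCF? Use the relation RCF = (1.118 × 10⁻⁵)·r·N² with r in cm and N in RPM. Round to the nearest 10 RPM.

≈ 1380 RPM

Original rotor: r = 32 mm = 3.2 cm
RCF_original = 1.118 × 10⁻⁵ × 3.2 × (2040)² = 1.118 × 10⁻⁵ × 3.2 × 4,161,600 ≈ 148.9 × g
148.9 = 1.118 × 10⁻⁵ × 7 × N²
N² = 148.9 / (7.826 × 10⁻⁵) = 1,902,632
N ≈ √1,902,632 ≈ 1,379.4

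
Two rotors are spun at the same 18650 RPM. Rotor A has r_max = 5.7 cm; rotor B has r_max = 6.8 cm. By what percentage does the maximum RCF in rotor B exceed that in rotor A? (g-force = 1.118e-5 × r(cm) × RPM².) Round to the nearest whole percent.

At equal RPM, RCF scales linearly with r: ratio = 6.8 / 5.7 = 1.1930.
So rotor B delivers 19.3% more g-force.

19%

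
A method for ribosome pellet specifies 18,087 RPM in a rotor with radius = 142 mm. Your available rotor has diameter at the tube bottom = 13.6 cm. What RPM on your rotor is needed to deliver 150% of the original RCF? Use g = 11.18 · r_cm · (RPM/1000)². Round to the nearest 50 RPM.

32000 RPM

Original rotor: r = 142 mm = 14.2 cm
RCF_original = 11.18 × 14.2 × (18.087)² = 11.18 × 14.2 × 327.139569 ≈ 51,935.4 × g
Target RCF = 1.5 × 51,935.4 ≈ 77,903.1 × g
Your rotor: r = 13.6 / 2 = 6.8 cm
77,903.1 = 11.18 × 6.8 × (N/1000)²
(N/1000)² = 77,903.1 / 76.024 = 1024.717
N = 1000 × √1024.717 ≈ 32,011.2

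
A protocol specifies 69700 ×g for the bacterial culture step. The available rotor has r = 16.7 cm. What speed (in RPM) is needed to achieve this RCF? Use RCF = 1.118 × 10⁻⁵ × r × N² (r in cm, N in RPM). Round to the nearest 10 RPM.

69,700 = 1.118 × 10⁻⁵ × 16.7 × N²
N² = 69,700 / (18.6706 × 10⁻⁵) = 373,314,195
N ≈ √373,314,195 ≈ 19,321.3

≈ 19320 RPM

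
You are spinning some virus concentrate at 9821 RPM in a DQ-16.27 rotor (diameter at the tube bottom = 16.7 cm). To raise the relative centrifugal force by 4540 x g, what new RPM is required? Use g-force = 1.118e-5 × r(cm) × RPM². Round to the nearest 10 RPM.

r = 16.7 / 2 = 8.35 cm
Current RCF = 1.118 × 10⁻⁵ × 8.35 × (9821)² = 1.118 × 10⁻⁵ × 8.35 × 96,452,041 ≈ 9,004.1 × g
Target RCF = 9,004.1 + 4,540 = 13,544.1 × g
N² = 13,544.1 / (9.3353 × 10⁻⁵) = 145,084,786
N ≈ √145,084,786 ≈ 12,045.1

12050 RPM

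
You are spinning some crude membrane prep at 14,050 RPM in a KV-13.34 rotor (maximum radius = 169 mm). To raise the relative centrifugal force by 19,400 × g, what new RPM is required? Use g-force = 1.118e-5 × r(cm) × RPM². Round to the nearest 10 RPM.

r = 169 mm = 16.9 cm
Current RCF = 1.118 × 10⁻⁵ × 16.9 × (14050)² = 1.118 × 10⁻⁵ × 16.9 × 197,402,500 ≈ 37,297.6 × g
Target RCF = 37,297.6 + 19,400 = 56,697.6 × g
N² = 56,697.6 / (18.8942 × 10⁻⁵) = 300,079,389
N ≈ √300,079,389 ≈ 17,322.8

N₂ ≈ 17320 RPM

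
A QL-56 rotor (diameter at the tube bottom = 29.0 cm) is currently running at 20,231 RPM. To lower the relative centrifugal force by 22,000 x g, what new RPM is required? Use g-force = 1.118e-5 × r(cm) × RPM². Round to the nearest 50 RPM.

r = 29.0 / 2 = 14.5 cm
Current RCF = 1.118 × 10⁻⁵ × 14.5 × (20231)² = 1.118 × 10⁻⁵ × 14.5 × 409,293,361 ≈ 66,350.5 × g
Target RCF = 66,350.5 − 22,000 = 44,350.5 × g
N² = 44,350.5 / (16.211 × 10⁻⁵) = 273,582,752
N ≈ √273,582,752 ≈ 16,540.3

16550 RPM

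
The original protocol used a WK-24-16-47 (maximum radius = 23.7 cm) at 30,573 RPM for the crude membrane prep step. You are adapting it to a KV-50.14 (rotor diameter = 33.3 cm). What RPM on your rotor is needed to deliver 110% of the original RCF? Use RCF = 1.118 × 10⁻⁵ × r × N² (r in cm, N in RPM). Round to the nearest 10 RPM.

RCF = 1.118 × 10⁻⁵ × r × N²
RCF_original = 1.118 × 10⁻⁵ × 23.7 × (30573)² = 1.118 × 10⁻⁵ × 23.7 × 934,708,329 ≈ 247,665.9 × g
Target RCF = 1.1 × 247,665.9 ≈ 272,432.5 × g
Your rotor: r = 33.3 / 2 = 16.65 cm
272,432.5 = 1.118 × 10⁻⁵ × 16.65 × N²
N² = 272,432.5 / (18.6147 × 10⁻⁵) = 1,463,534,196
N ≈ √1,463,534,196 ≈ 38,256.2

≈ 38260 RPM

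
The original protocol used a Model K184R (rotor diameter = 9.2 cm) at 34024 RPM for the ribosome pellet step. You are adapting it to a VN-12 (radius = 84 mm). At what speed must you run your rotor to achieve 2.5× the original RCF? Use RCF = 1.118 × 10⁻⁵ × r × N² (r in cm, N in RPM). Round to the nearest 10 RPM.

≈ 39810 RPM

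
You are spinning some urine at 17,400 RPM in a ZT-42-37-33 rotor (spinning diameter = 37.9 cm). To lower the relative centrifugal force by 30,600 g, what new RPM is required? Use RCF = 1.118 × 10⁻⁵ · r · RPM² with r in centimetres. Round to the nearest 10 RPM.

r = 37.9 / 2 = 18.95 cm
Current RCF = 1.118 × 10⁻⁵ × 18.95 × (17400)² = 1.118 × 10⁻⁵ × 18.95 × 302,760,000 ≈ 64,143 × g
Target RCF = 64,143 − 30,600 = 33,543 × g
N² = 33,543 / (21.1861 × 10⁻⁵) = 158,325,506
N ≈ √158,325,506 ≈ 12,582.7

12580 RPM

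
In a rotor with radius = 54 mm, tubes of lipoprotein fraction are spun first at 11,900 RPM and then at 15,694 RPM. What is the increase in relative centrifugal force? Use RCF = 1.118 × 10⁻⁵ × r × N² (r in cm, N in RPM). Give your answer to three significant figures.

r = 54 mm = 5.4 cm
RCF₁ = 1.118 × 10⁻⁵ × 5.4 × (11900)² = 1.118 × 10⁻⁵ × 5.4 × 141,610,000 ≈ 8,549.3 × g
RCF₂ = 1.118 × 10⁻⁵ × 5.4 × (15694)² = 1.118 × 10⁻⁵ × 5.4 × 246,301,636 ≈ 14,869.7 × g
Increase = 14,869.7 − 8,549.3 = 6,320.4

6320 g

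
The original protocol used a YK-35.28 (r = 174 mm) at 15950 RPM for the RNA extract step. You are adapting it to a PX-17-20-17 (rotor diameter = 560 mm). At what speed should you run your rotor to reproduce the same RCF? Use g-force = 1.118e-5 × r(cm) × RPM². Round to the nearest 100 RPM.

12600 RPM

Original rotor: r = 174 mm = 17.4 cm
RCF_original = 1.118 × 10⁻⁵ × 17.4 × (15950)² = 1.118 × 10⁻⁵ × 17.4 × 254,402,500 ≈ 49,489.4 × g
Your rotor: r = 560 mm / 2 = 280 mm = 28 cm
49,489.4 = 1.118 × 10⁻⁵ × 28 × N²
N² = 49,489.4 / (31.304 × 10⁻⁵) = 158,092,895
N ≈ √158,092,895 ≈ 12,573.5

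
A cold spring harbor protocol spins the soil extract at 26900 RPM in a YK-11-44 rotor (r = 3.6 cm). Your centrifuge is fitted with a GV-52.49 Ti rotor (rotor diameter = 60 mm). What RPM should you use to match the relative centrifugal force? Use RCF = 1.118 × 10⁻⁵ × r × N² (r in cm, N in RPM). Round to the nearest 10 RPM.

29470 RPM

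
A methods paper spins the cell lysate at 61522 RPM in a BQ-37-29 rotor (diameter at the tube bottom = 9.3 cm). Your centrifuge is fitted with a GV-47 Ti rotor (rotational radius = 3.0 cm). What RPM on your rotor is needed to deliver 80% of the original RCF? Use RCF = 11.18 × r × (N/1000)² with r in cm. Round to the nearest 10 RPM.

Original rotor: r = 9.3 / 2 = 4.65 cm
RCF = 11.18 × r × (N/1000)²
RCF_original = 11.18 × 4.65 × (61.522)² = 11.18 × 4.65 × 3,784.956484 ≈ 196,768.5 × g
Target RCF = 0.8 × 196,768.5 ≈ 157,414.8 × g
157,414.8 = 11.18 × 3 × (N/1000)²
(N/1000)² = 157,414.8 / 33.54 = 4693.345
N = 1000 × √4693.345 ≈ 68,508.0

68510 RPM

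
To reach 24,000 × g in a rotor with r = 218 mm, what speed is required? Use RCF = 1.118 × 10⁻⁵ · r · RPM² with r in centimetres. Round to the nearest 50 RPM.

N ≈ 9900 RPM

r = 218 mm = 21.8 cm
RCF = 1.118 × 10⁻⁵ × r × N²
24,000 = 1.118 × 10⁻⁵ × 21.8 × N²
N² = 24,000 / (24.3724 × 10⁻⁵) = 98,472,042
N ≈ √98,472,042 ≈ 9,923.3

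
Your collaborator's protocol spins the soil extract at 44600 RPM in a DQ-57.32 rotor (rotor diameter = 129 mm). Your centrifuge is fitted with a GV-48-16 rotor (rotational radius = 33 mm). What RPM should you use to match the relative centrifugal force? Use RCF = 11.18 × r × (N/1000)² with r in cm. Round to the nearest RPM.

Original rotor: r = 129 mm / 2 = 64.5 mm = 6.45 cm
RCF_original = 11.18 × 6.45 × (44.6)² = 11.18 × 6.45 × 1,989.16 ≈ 143,440.3 × g
Your rotor: r = 33 mm = 3.3 cm
143,440.3 = 11.18 × 3.3 × (N/1000)²
(N/1000)² = 143,440.3 / 36.894 = 3887.903
N = 1000 × √3887.903 ≈ 62,353.1

≈ 62353 RPM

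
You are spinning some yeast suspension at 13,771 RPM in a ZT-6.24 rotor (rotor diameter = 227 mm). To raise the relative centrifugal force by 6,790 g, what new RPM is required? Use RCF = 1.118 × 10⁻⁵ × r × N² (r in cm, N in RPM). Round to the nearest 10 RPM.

N₂ ≈ 15590 RPM

r = 227 mm / 2 = 113.5 mm = 11.35 cm
Current RCF = 1.118 × 10⁻⁵ × 11.35 × (13771)² = 1.118 × 10⁻⁵ × 11.35 × 189,640,441 ≈ 24,064 × g
Target RCF = 24,064 + 6,790 = 30,854 × g
N² = 30,854 / (12.6893 × 10⁻⁵) = 243,149,740
N ≈ √243,149,740 ≈ 15,593.3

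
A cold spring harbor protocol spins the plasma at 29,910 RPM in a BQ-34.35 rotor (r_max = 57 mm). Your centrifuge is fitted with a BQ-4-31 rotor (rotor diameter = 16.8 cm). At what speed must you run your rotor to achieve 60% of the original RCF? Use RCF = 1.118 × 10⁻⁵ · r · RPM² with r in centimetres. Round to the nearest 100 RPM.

≈ 19100 RPM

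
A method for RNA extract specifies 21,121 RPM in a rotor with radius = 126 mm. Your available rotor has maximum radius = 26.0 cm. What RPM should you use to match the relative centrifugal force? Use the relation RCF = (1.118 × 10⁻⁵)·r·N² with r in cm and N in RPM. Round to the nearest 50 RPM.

14700 RPM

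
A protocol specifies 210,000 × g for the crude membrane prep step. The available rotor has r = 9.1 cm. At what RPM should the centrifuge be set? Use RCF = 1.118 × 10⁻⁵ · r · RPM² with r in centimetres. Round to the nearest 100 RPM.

≈ 45400 RPM

RCF = 1.118 × 10⁻⁵ × r × N²
210,000 = 1.118 × 10⁻⁵ × 9.1 × N²
N² = 210,000 / (10.1738 × 10⁻⁵) = 2,064,125,499
N ≈ √2,064,125,499 ≈ 45,432.6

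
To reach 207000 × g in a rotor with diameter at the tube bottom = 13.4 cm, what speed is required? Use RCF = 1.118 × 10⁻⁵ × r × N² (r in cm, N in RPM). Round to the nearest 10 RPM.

r = 13.4 / 2 = 6.7 cm
207,000 = 1.118 × 10⁻⁵ × 6.7 × N²
N² = 207,000 / (7.4906 × 10⁻⁵) = 2,763,463,541
N ≈ √2,763,463,541 ≈ 52,568.7

≈ 52570 RPM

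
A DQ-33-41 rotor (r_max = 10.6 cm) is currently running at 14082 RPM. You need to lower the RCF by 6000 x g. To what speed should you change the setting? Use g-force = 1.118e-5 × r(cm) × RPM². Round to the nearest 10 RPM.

Current RCF = 1.118 × 10⁻⁵ × 10.6 × (14082)² = 1.118 × 10⁻⁵ × 10.6 × 198,302,724 ≈ 23,500.5 × g
Target RCF = 23,500.5 − 6,000 = 17,500.5 × g
N² = 17,500.5 / (11.8508 × 10⁻⁵) = 147,673,575
N ≈ √147,673,575 ≈ 12,152.1

≈ 12150 RPM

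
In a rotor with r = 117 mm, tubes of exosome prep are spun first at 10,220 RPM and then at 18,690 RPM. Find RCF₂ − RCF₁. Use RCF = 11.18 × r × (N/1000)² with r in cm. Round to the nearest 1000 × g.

≈ 32000 × g

r = 117 mm = 11.7 cm
RCF₁ = 11.18 × 11.7 × (10.22)² = 11.18 × 11.7 × 104.4484 ≈ 13,662.5 × g
RCF₂ = 11.18 × 11.7 × (18.69)² = 11.18 × 11.7 × 349.3161 ≈ 45,692.6 × g
Increase = 45,692.6 − 13,662.5 = 32,030.1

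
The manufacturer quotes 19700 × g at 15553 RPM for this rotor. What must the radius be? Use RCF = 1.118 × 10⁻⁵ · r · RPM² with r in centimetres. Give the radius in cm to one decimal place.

≈ 7.3 cm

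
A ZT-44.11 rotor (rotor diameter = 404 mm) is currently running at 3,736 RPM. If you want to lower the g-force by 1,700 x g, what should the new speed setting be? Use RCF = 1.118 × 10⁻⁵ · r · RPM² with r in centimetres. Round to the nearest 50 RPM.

N₂ ≈ 2550 RPM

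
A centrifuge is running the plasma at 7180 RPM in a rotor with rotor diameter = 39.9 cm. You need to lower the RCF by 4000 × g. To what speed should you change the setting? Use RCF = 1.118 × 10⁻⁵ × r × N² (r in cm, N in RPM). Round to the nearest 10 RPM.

r = 39.9 / 2 = 19.95 cm
Current RCF = 1.118 × 10⁻⁵ × 19.95 × (7180)² = 1.118 × 10⁻⁵ × 19.95 × 51,552,400 ≈ 11,498.3 × g
Target RCF = 11,498.3 − 4,000 = 7,498.3 × g
N² = 7,498.3 / (22.3041 × 10⁻⁵) = 33,618,483
N ≈ √33,618,483 ≈ 5,798.1

5800 RPM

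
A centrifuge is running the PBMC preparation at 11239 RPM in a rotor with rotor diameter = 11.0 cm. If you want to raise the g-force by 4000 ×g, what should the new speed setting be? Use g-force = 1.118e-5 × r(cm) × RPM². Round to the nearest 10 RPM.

r = 11.0 / 2 = 5.5 cm
Current RCF = 1.118 × 10⁻⁵ × 5.5 × (11239)² = 1.118 × 10⁻⁵ × 5.5 × 126,315,121 ≈ 7,767.1 × g
Target RCF = 7,767.1 + 4,000 = 11,767.1 × g
N² = 11,767.1 / (6.149 × 10⁻⁵) = 191,366,076
N ≈ √191,366,076 ≈ 13,833.5

≈ 13830 RPM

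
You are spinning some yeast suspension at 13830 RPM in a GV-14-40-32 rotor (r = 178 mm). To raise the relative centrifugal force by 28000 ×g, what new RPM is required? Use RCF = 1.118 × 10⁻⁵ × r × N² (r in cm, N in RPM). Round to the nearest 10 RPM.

r = 178 mm = 17.8 cm
Current RCF = 1.118 × 10⁻⁵ × 17.8 × (13830)² = 1.118 × 10⁻⁵ × 17.8 × 191,268,900 ≈ 38,063.3 × g
Target RCF = 38,063.3 + 28,000 = 66,063.3 × g
N² = 66,063.3 / (19.9004 × 10⁻⁵) = 331,969,709
N ≈ √331,969,709 ≈ 18,220.0

18220 RPM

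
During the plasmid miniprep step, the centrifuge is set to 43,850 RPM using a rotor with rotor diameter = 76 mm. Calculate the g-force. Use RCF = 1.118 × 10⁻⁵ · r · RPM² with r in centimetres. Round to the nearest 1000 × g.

≈ 82000 x g

r = 76 mm / 2 = 38 mm = 3.8 cm
RCF = 1.118 × 10⁻⁵ × 3.8 × (43850)² = 1.118 × 10⁻⁵ × 3.8 × 1,922,822,500 ≈ 81,689.2 × g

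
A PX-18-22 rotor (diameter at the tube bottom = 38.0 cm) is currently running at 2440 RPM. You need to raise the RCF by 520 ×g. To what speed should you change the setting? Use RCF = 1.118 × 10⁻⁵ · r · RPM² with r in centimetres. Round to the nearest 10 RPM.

N₂ ≈ 2900 RPM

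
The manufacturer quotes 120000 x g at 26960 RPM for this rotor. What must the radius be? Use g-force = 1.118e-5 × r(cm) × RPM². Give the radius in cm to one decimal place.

120000 = 1.118 × 10⁻⁵ × r × (26960)²
r = 120000 / (1.118 × 10⁻⁵ × 726,841,600) = 120000 / 8126.089 ≈ 14.767 cm

r ≈ 14.8 cm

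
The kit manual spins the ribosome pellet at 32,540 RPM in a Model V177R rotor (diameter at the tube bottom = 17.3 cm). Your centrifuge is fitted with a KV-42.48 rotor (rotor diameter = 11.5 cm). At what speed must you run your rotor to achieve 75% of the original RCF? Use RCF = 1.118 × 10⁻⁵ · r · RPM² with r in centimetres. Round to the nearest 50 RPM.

Original rotor: r = 17.3 / 2 = 8.65 cm
RCF_original = 1.118 × 10⁻⁵ × 8.65 × (32540)² = 1.118 × 10⁻⁵ × 8.65 × 1,058,851,600 ≈ 102,398.4 × g
Target RCF = 0.75 × 102,398.4 ≈ 76,798.8 × g
Your rotor: r = 11.5 / 2 = 5.75 cm
76,798.8 = 1.118 × 10⁻⁵ × 5.75 × N²
N² = 76,798.8 / (6.4285 × 10⁻⁵) = 1,194,661,274
N ≈ √1,194,661,274 ≈ 34,563.9

34550 RPM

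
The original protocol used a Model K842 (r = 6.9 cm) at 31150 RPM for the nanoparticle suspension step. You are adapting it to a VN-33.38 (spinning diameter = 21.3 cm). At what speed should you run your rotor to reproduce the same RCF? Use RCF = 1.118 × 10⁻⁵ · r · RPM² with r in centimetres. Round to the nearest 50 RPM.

≈ 25050 RPM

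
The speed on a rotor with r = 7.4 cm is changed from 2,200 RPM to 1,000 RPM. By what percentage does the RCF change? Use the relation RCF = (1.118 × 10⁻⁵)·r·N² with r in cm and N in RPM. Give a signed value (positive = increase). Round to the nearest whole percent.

-79%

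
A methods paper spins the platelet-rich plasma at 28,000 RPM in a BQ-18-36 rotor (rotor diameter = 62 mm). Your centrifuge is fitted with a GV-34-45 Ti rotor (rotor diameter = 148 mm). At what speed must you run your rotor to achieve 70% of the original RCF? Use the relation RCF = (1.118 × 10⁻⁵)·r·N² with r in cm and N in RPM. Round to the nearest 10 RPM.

15160 RPM

Original rotor: r = 62 mm / 2 = 31 mm = 3.1 cm
RCF_original = 1.118 × 10⁻⁵ × 3.1 × (28000)² = 1.118 × 10⁻⁵ × 3.1 × 784,000,000 ≈ 27,171.9 × g
Target RCF = 0.7 × 27,171.9 ≈ 19,020.3 × g
Your rotor: r = 148 mm / 2 = 74 mm = 7.4 cm
19,020.3 = 1.118 × 10⁻⁵ × 7.4 × N²
N² = 19,020.3 / (8.2732 × 10⁻⁵) = 229,902,577
N ≈ √229,902,577 ≈ 15,162.5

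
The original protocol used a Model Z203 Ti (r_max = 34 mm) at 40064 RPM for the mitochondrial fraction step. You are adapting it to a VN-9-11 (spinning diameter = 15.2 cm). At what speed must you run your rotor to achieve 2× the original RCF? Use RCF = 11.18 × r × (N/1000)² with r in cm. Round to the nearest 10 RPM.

37900 RPM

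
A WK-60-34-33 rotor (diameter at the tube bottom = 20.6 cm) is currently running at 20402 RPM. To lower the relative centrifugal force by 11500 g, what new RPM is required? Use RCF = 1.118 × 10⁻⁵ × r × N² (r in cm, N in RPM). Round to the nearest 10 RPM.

r = 20.6 / 2 = 10.3 cm
Current RCF = 1.118 × 10⁻⁵ × 10.3 × (20402)² = 1.118 × 10⁻⁵ × 10.3 × 416,241,604 ≈ 47,931.9 × g
Target RCF = 47,931.9 − 11,500 = 36,431.9 × g
N² = 36,431.9 / (11.5154 × 10⁻⁵) = 316,375,462
N ≈ √316,375,462 ≈ 17,786.9

N₂ ≈ 17790 RPM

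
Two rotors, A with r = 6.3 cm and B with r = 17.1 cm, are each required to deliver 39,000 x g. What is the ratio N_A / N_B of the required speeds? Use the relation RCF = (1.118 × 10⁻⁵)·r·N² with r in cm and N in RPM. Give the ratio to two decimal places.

1.65

At fixed RCF, N ∝ 1/√r, so N_A/N_B = √(r_B/r_A) = √(17.1/6.3) = √2.714286 = 1.6475.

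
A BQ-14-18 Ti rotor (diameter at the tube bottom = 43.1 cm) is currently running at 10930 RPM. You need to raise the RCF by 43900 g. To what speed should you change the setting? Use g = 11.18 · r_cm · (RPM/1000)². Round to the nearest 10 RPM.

≈ 17370 RPM

r = 43.1 / 2 = 21.55 cm
Current RCF = 11.18 × 21.55 × (10.93)² = 11.18 × 21.55 × 119.4649 ≈ 28,782.6 × g
Target RCF = 28,782.6 + 43,900 = 72,682.6 × g
(N/1000)² = 72,682.6 / 240.929 = 301.6764
N = 1000 × √301.6764 ≈ 17,368.8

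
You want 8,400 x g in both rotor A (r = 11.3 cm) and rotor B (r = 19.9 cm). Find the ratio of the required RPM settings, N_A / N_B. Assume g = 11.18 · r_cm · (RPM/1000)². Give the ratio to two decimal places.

1.33

At fixed RCF, N ∝ 1/√r, so N_A/N_B = √(r_B/r_A) = √(19.9/11.3) = √1.761062 = 1.3271.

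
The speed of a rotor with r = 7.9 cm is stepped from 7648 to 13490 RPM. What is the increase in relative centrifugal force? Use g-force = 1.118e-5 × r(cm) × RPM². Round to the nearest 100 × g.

RCF₁ = 1.118 × 10⁻⁵ × 7.9 × (7648)² = 1.118 × 10⁻⁵ × 7.9 × 58,491,904 ≈ 5,166.1 × g
RCF₂ = 1.118 × 10⁻⁵ × 7.9 × (13490)² = 1.118 × 10⁻⁵ × 7.9 × 181,980,100 ≈ 16,072.8 × g
Increase = 16,072.8 − 5,166.1 = 10,906.7

10900 ×g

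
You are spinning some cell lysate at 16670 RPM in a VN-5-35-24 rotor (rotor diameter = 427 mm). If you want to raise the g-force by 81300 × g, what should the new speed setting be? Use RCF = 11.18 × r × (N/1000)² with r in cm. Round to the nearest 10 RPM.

24870 RPM

r = 427 mm / 2 = 213.5 mm = 21.35 cm
Current RCF = 11.18 × 21.35 × (16.67)² = 11.18 × 21.35 × 277.8889 ≈ 66,330.1 × g
Target RCF = 66,330.1 + 81,300 = 147,630.1 × g
(N/1000)² = 147,630.1 / 238.693 = 618.4936
N = 1000 × √618.4936 ≈ 24,869.5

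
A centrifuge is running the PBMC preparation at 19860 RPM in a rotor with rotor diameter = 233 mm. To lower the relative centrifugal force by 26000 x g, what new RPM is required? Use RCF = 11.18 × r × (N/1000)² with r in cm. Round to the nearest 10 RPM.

r = 233 mm / 2 = 116.5 mm = 11.65 cm
Current RCF = 11.18 × 11.65 × (19.86)² = 11.18 × 11.65 × 394.4196 ≈ 51,372 × g
Target RCF = 51,372 − 26,000 = 25,372 × g
(N/1000)² = 25,372 / 130.247 = 194.7991
N = 1000 × √194.7991 ≈ 13,957.0

N₂ ≈ 13960 RPM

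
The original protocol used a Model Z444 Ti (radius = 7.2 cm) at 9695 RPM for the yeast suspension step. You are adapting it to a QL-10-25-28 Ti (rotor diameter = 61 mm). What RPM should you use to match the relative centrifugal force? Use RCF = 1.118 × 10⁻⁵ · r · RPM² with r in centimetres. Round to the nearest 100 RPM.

14900 RPM

RCF = 1.118 × 10⁻⁵ × r × N²
RCF_original = 1.118 × 10⁻⁵ × 7.2 × (9695)² = 1.118 × 10⁻⁵ × 7.2 × 93,993,025 ≈ 7,566.1 × g
Your rotor: r = 61 mm / 2 = 30.5 mm = 3.05 cm
7,566.1 = 1.118 × 10⁻⁵ × 3.05 × N²
N² = 7,566.1 / (3.4099 × 10⁻⁵) = 221,886,272
N ≈ √221,886,272 ≈ 14,895.8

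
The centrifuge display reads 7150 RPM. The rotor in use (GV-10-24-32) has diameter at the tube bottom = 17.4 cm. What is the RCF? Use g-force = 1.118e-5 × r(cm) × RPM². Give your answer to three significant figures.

r = 17.4 / 2 = 8.7 cm
RCF = 1.118 × 10⁻⁵ × 8.7 × (7150)² = 1.118 × 10⁻⁵ × 8.7 × 51,122,500 ≈ 4,972.5 × g

≈ 4970 × g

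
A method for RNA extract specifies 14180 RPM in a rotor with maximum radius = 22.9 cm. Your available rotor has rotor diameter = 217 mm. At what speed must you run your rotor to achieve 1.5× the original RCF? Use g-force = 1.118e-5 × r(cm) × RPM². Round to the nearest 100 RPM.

RCF_original = 1.118 × 10⁻⁵ × 22.9 × (14180)² = 1.118 × 10⁻⁵ × 22.9 × 201,072,400 ≈ 51,479 × g
Target RCF = 1.5 × 51,479 ≈ 77,218.5 × g
Your rotor: r = 217 mm / 2 = 108.5 mm = 10.85 cm
77,218.5 = 1.118 × 10⁻⁵ × 10.85 × N²
N² = 77,218.5 / (12.1303 × 10⁻⁵) = 636,575,353
N ≈ √636,575,353 ≈ 25,230.4

25200 RPM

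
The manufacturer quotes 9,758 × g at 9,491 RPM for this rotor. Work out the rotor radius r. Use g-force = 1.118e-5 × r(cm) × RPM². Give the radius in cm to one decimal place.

9758 = 1.118 × 10⁻⁵ × r × (9491)²
r = 9758 / (1.118 × 10⁻⁵ × 90,079,081) = 9758 / 1007.084 ≈ 9.689 cm

r ≈ 9.7 cm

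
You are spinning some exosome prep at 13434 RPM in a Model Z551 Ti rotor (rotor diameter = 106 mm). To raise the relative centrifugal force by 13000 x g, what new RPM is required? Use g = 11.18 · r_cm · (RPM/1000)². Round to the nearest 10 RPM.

r = 106 mm / 2 = 53 mm = 5.3 cm
Current RCF = 11.18 × 5.3 × (13.434)² = 11.18 × 5.3 × 180.472356 ≈ 10,693.7 × g
Target RCF = 10,693.7 + 13,000 = 23,693.7 × g
(N/1000)² = 23,693.7 / 59.254 = 399.8667
N = 1000 × √399.8667 ≈ 19,996.7

N₂ ≈ 20000 RPM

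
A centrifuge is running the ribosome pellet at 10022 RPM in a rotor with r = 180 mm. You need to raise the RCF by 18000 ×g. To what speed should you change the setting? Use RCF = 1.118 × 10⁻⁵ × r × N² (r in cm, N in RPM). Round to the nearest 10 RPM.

r = 180 mm = 18.0 cm
Current RCF = 1.118 × 10⁻⁵ × 18 × (10022)² = 1.118 × 10⁻⁵ × 18 × 100,440,484 ≈ 20,212.6 × g
Target RCF = 20,212.6 + 18,000 = 38,212.6 × g
N² = 38,212.6 / (20.124 × 10⁻⁵) = 189,885,709
N ≈ √189,885,709 ≈ 13,779.9

13780 RPM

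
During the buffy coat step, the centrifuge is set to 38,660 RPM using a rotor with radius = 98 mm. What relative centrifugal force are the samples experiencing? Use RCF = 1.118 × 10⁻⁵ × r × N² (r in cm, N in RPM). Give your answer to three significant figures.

RCF ≈ 164000 x g

r = 98 mm = 9.8 cm
RCF = 1.118 × 10⁻⁵ × r × N²
RCF = 1.118 × 10⁻⁵ × 9.8 × (38660)² = 1.118 × 10⁻⁵ × 9.8 × 1,494,595,600 ≈ 163,753.9 × g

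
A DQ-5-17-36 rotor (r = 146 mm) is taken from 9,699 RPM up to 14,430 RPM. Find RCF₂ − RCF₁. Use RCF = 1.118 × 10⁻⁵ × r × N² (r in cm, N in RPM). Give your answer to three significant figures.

≈ 18600 g

r = 146 mm = 14.6 cm
RCF₁ = 1.118 × 10⁻⁵ × 14.6 × (9699)² = 1.118 × 10⁻⁵ × 14.6 × 94,070,601 ≈ 15,355 × g
RCF₂ = 1.118 × 10⁻⁵ × 14.6 × (14430)² = 1.118 × 10⁻⁵ × 14.6 × 208,224,900 ≈ 33,988.1 × g
Increase = 33,988.1 − 15,355 = 18,633.1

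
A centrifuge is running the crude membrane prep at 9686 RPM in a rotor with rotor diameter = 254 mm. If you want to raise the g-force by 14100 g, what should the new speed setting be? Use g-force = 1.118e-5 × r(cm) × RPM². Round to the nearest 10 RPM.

r = 254 mm / 2 = 127 mm = 12.7 cm
Current RCF = 1.118 × 10⁻⁵ × 12.7 × (9686)² = 1.118 × 10⁻⁵ × 12.7 × 93,818,596 ≈ 13,320.9 × g
Target RCF = 13,320.9 + 14,100 = 27,420.9 × g
N² = 27,420.9 / (14.1986 × 10⁻⁵) = 193,123,970
N ≈ √193,123,970 ≈ 13,896.9

13900 RPM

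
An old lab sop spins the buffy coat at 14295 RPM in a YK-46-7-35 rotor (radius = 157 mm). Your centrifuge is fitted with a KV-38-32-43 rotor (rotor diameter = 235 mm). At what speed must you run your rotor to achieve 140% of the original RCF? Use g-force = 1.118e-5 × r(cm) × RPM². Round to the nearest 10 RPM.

≈ 19550 RPM

Original rotor: r = 157 mm = 15.7 cm
RCF = 1.118 × 10⁻⁵ × r × N²
RCF_original = 1.118 × 10⁻⁵ × 15.7 × (14295)² = 1.118 × 10⁻⁵ × 15.7 × 204,347,025 ≈ 35,868.2 × g
Target RCF = 1.4 × 35,868.2 ≈ 50,215.5 × g
Your rotor: r = 235 mm / 2 = 117.5 mm = 11.75 cm
50,215.5 = 1.118 × 10⁻⁵ × 11.75 × N²
N² = 50,215.5 / (13.1365 × 10⁻⁵) = 382,259,354
N ≈ √382,259,354 ≈ 19,551.5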